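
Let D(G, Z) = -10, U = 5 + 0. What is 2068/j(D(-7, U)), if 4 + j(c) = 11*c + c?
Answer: -517/31 ≈ -16.677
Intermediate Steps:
U = 5
j(c) = -4 + 12*c (j(c) = -4 + (11*c + c) = -4 + 12*c)
2068/j(D(-7, U)) = 2068/(-4 + 12*(-10)) = 2068/(-4 - 120) = 2068/(-124) = 2068*(-1/124) = -517/31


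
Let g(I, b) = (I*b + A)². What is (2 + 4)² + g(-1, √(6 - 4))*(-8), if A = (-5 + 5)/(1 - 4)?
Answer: 20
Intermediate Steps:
A = 0 (A = 0/(-3) = 0*(-⅓) = 0)
g(I, b) = I²*b² (g(I, b) = (I*b + 0)² = (I*b)² = I²*b²)
(2 + 4)² + g(-1, √(6 - 4))*(-8) = (2 + 4)² + ((-1)²*(√(6 - 4))²)*(-8) = 6² + (1*(√2)²)*(-8) = 36 + (1*2)*(-8) = 36 + 2*(-8) = 36 - 16 = 20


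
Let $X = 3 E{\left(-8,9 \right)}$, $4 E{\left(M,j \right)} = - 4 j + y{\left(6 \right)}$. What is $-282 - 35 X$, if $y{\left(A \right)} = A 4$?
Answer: $33$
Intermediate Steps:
$y{\left(A \right)} = 4 A$
$E{\left(M,j \right)} = 6 - j$ ($E{\left(M,j \right)} = \frac{- 4 j + 4 \cdot 6}{4} = \frac{- 4 j + 24}{4} = \frac{24 - 4 j}{4} = 6 - j$)
$X = -9$ ($X = 3 \left(6 - 9\right) = 3 \left(-3\right) = -9$)
$-282 - 35 X = -282 - -315 = -282 + 315 = 33$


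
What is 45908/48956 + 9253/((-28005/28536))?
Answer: -1077102768309/114251065 ≈ -9427.5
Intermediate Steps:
45908/48956 + 9253/((-28005/28536)) = 45908*(1/48956) + 9253/((-28005*1/28536)) = 11477/12239 + 9253/(-9335/9512) = 11477/12239 + 9253*(-9512/9335) = 11477/12239 - 88014536/9335 = -1077102768309/114251065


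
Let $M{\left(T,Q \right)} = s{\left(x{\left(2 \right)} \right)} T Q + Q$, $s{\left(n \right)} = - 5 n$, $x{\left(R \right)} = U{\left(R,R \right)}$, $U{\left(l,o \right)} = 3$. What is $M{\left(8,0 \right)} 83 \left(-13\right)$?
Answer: $0$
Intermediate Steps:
$x{\left(R \right)} = 3$
$M{\left(T,Q \right)} = Q - 15 Q T$ ($M{\left(T,Q \right)} = \left(-5\right) 3 T Q + Q = - 15 T Q + Q = - 15 Q T + Q = Q - 15 Q T$)
$M{\left(8,0 \right)} 83 \left(-13\right) = 0 \left(1 - 120\right) 83 \left(-13\right) = 0 \left(-119\right) 83 \left(-13\right) = 0 \cdot 83 \left(-13\right) = 0 \left(-13\right) = 0$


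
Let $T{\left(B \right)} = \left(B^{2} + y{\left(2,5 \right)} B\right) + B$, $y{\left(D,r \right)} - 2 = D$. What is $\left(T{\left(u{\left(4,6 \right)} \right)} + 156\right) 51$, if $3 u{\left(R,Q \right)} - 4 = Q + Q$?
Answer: $\frac{32300}{3} \approx 10767.0$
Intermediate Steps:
$u{\left(R,Q \right)} = \frac{4}{3} + \frac{2 Q}{3}$ ($u{\left(R,Q \right)} = \frac{4}{3} + \frac{Q + Q}{3} = \frac{4}{3} + \frac{2 Q}{3}$)
$y{\left(D,r \right)} = 2 + D$
$T{\left(B \right)} = B^{2} + 5 B$ ($T{\left(B \right)} = \left(B^{2} + \left(2 + 2\right) B\right) + B = \left(B^{2} + 4 B\right) + B = B^{2} + 5 B$)
$\left(T{\left(u{\left(4,6 \right)} \right)} + 156\right) 51 = \left(\left(\frac{4}{3} + \frac{2}{3} \cdot 6\right) \left(5 + \left(\frac{4}{3} + \frac{2}{3} \cdot 6\right)\right) + 156\right) 51 = \left(\left(\frac{4}{3} + 4\right) \left(5 + \left(\frac{4}{3} + 4\right)\right) + 156\right) 51 = \left(\frac{16 \left(5 + \frac{16}{3}\right)}{3} + 156\right) 51 = \left(\frac{16}{3} \cdot \frac{31}{3} + 156\right) 51 = \left(\frac{496}{9} + 156\right) 51 = \frac{1900}{9} \cdot 51 = \frac{32300}{3}$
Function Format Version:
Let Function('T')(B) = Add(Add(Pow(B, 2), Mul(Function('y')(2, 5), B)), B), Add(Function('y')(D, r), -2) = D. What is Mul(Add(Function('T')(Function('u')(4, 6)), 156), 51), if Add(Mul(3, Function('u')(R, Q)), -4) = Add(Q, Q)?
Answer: Rational(32300, 3) ≈ 10767.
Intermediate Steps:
Function('u')(R, Q) = Add(Rational(4, 3), Mul(Rational(2, 3), Q)) (Function('u')(R, Q) = Add(Rational(4, 3), Mul(Rational(1, 3), Add(Q, Q))) = Add(Rational(4, 3), Mul(Rational(1, 3), Mul(2, Q))) = Add(Rational(4, 3), Mul(Rational(2, 3), Q)))
Function('y')(D, r) = Add(2, D)
Function('T')(B) = Add(Pow(B, 2), Mul(5, B)) (Function('T')(B) = Add(Add(Pow(B, 2), Mul(Add(2, 2), B)), B) = Add(Add(Pow(B, 2), Mul(4, B)), B) = Add(Pow(B, 2), Mul(5, B)))
Mul(Add(Function('T')(Function('u')(4, 6)), 156), 51) = Mul(Add(Mul(Add(Rational(4, 3), Mul(Rational(2, 3), 6)), Add(5, Add(Rational(4, 3), Mul(Rational(2, 3), 6)))), 156), 51) = Mul(Add(Mul(Add(Rational(4, 3), 4), Add(5, Add(Rational(4, 3), 4))), 156), 51) = Mul(Add(Mul(Rational(16, 3), Add(5, Rational(16, 3))), 156), 51) = Mul(Add(Mul(Rational(16, 3), Rational(31, 3)), 156), 51) = Mul(Add(Rational(496, 9), 156), 51) = Mul(Rational(1900, 9), 51) = Rational(32300, 3)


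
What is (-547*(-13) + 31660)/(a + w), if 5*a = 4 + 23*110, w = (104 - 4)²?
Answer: 193855/52534 ≈ 3.6901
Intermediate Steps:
w = 10000 (w = 100² = 10000)
a = 2534/5 (a = (4 + 23*110)/5 = (4 + 2530)/5 = (⅕)*2534 = 2534/5 ≈ 506.80)
(-547*(-13) + 31660)/(a + w) = (-547*(-13) + 31660)/(2534/5 + 10000) = (7111 + 31660)/(52534/5) = 38771*(5/52534) = 193855/52534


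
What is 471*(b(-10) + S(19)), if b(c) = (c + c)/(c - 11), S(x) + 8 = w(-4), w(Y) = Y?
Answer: -36424/7 ≈ -5203.4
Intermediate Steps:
S(x) = -12 (S(x) = -8 - 4 = -12)
b(c) = 2*c/(-11 + c) (b(c) = (2*c)/(-11 + c) = 2*c/(-11 + c))
471*(b(-10) + S(19)) = 471*(2*(-10)/(-11 - 10) - 12) = 471*(2*(-10)/(-21) - 12) = 471*(2*(-10)*(-1/21) - 12) = 471*(20/21 - 12) = 471*(-232/21) = -36424/7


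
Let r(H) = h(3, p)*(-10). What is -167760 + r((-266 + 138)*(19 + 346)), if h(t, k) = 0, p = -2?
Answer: -167760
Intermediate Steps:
r(H) = 0 (r(H) = 0*(-10) = 0)
-167760 + r((-266 + 138)*(19 + 346)) = -167760 + 0 = -167760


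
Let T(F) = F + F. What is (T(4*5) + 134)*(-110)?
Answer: -19140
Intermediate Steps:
T(F) = 2*F
(T(4*5) + 134)*(-110) = (2*(4*5) + 134)*(-110) = (2*20 + 134)*(-110) = (40 + 134)*(-110) = 174*(-110) = -19140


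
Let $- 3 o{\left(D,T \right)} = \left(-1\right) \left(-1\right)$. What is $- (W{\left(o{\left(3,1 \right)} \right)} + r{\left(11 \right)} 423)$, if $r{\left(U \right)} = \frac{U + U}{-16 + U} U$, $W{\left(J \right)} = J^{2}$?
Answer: $\frac{921289}{45} \approx 20473.0$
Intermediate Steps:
$o{\left(D,T \right)} = - \frac{1}{3}$ ($o{\left(D,T \right)} = - \frac{\left(-1\right) \left(-1\right)}{3} = \left(- \frac{1}{3}\right) 1 = - \frac{1}{3}$)
$r{\left(U \right)} = \frac{2 U^{2}}{-16 + U}$ ($r{\left(U \right)} = \frac{2 U}{-16 + U} U = \frac{2 U^{2}}{-16 + U}$)
$- (W{\left(o{\left(3,1 \right)} \right)} + r{\left(11 \right)} 423) = - (\left(- \frac{1}{3}\right)^{2} + \frac{2 \cdot 11^{2}}{-16 + 11} \cdot 423) = - (\frac{1}{9} + 2 \cdot 121 \frac{1}{-5} \cdot 423) = - (\frac{1}{9} + 2 \cdot 121 \left(- \frac{1}{5}\right) 423) = - (\frac{1}{9} - \frac{102366}{5}) = \left(-1\right) \left(- \frac{921289}{45}\right) = \frac{921289}{45}$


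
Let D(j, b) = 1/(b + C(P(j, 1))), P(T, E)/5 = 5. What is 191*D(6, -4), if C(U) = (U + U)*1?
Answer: 191/46 ≈ 4.1522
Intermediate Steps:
P(T, E) = 25 (P(T, E) = 5*5 = 25)
C(U) = 2*U (C(U) = (2*U)*1 = 2*U)
D(j, b) = 1/(50 + b) (D(j, b) = 1/(b + 2*25) = 1/(b + 50) = 1/(50 + b))
191*D(6, -4) = 191/(50 - 4) = 191/46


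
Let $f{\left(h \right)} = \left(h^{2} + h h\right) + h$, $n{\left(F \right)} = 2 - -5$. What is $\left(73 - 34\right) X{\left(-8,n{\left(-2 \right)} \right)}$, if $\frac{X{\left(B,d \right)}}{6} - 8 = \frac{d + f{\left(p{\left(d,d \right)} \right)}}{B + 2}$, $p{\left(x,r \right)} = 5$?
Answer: $-546$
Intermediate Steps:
$n{\left(F \right)} = 7$ ($n{\left(F \right)} = 2 + 5 = 7$)
$f{\left(h \right)} = h + 2 h^{2}$ ($f{\left(h \right)} = \left(h^{2} + h^{2}\right) + h = 2 h^{2} + h = h + 2 h^{2}$)
$X{\left(B,d \right)} = 48 + \frac{6 \left(55 + d\right)}{2 + B}$ ($X{\left(B,d \right)} = 48 + 6 \frac{d + 5 \left(1 + 2 \cdot 5\right)}{B + 2} = 48 + 6 \frac{d + 5 \left(1 + 10\right)}{2 + B} = 48 + 6 \frac{d + 5 \cdot 11}{2 + B} = 48 + 6 \frac{d + 55}{2 + B} = 48 + 6 \frac{55 + d}{2 + B} = 48 + \frac{6 \left(55 + d\right)}{2 + B}$)
$\left(73 - 34\right) X{\left(-8,n{\left(-2 \right)} \right)} = \left(73 - 34\right) \frac{6 \left(71 + 7 + 8 \left(-8\right)\right)}{2 - 8} = \left(73 + \left(-53 + 19\right)\right) \frac{6 \left(71 + 7 - 64\right)}{-6} = \left(73 - 34\right) 6 \left(- \frac{1}{6}\right) 14 = 39 \left(-14\right) = -546$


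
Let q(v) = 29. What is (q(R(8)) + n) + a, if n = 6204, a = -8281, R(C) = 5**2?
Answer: -2048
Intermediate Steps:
R(C) = 25
(q(R(8)) + n) + a = (29 + 6204) - 8281 = 6233 - 8281 = -2048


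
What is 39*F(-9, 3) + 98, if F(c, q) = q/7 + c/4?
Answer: 755/28 ≈ 26.964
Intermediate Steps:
F(c, q) = c/4 + q/7 (F(c, q) = q*(1/7) + c*(1/4) = q/7 + c/4 = c/4 + q/7)
39*F(-9, 3) + 98 = 39*((1/4)*(-9) + (1/7)*3) + 98 = 39*(-9/4 + 3/7) + 98 = 39*(-51/28) + 98 = -1989/28 + 98 = 755/28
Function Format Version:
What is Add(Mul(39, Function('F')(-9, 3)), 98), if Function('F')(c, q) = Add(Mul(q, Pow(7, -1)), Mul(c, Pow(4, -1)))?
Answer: Rational(755, 28) ≈ 26.964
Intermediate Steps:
Function('F')(c, q) = Add(Mul(Rational(1, 4), c), Mul(Rational(1, 7), q)) (Function('F')(c, q) = Add(Mul(q, Rational(1, 7)), Mul(c, Rational(1, 4))) = Add(Mul(Rational(1, 7), q), Mul(Rational(1, 4), c)) = Add(Mul(Rational(1, 4), c), Mul(Rational(1, 7), q)))
Add(Mul(39, Function('F')(-9, 3)), 98) = Add(Mul(39, Add(Mul(Rational(1, 4), -9), Mul(Rational(1, 7), 3))), 98) = Add(Mul(39, Add(Rational(-9, 4), Rational(3, 7))), 98) = Add(Mul(39, Rational(-51, 28)), 98) = Add(Rational(-1989, 28), 98) = Rational(755, 28)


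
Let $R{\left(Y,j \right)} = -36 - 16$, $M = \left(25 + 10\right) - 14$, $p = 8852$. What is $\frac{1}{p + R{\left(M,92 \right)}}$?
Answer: $\frac{1}{8800} \approx 0.00011364$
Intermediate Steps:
$M = 21$ ($M = 35 - 14 = 21$)
$R{\left(Y,j \right)} = -52$ ($R{\left(Y,j \right)} = -36 - 16 = -52$)
$\frac{1}{p + R{\left(M,92 \right)}} = \frac{1}{8852 - 52} = \frac{1}{8800}$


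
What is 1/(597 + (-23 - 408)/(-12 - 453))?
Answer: 465/278036 ≈ 0.0016724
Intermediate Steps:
1/(597 + (-23 - 408)/(-12 - 453)) = 1/(597 - 431/(-465)) = 1/(597 - 431*(-1/465)) = 1/(597 + 431/465) = 1/(278036/465) = 465/278036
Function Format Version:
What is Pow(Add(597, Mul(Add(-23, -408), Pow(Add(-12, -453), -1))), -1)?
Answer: Rational(465, 278036) ≈ 0.0016724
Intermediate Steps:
Pow(Add(597, Mul(Add(-23, -408), Pow(Add(-12, -453), -1))), -1) = Pow(Add(597, Mul(-431, Pow(-465, -1))), -1) = Pow(Add(597, Mul(-431, Rational(-1, 465))), -1) = Pow(Add(597, Rational(431, 465)), -1) = Pow(Rational(278036, 465), -1) = Rational(465, 278036)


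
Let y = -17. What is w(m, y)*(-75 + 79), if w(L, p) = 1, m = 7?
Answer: 4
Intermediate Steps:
w(m, y)*(-75 + 79) = 1*(-75 + 79) = 1*4 = 4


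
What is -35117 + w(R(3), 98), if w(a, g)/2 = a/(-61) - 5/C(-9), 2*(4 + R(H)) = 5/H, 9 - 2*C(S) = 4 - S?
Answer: -6425477/183 ≈ -35112.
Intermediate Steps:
C(S) = 5/2 + S/2 (C(S) = 9/2 - (4 - S)/2 = 9/2 + (-2 + S/2) = 5/2 + S/2)
R(H) = -4 + 5/(2*H) (R(H) = -4 + (5/H)/2 = -4 + 5/(2*H))
w(a, g) = 5 - 2*a/61 (w(a, g) = 2*(a/(-61) - 5/(5/2 + (1/2)*(-9))) = 2*(a*(-1/61) - 5/(5/2 - 9/2)) = 2*(-a/61 - 5/(-2)) = 2*(-a/61 - 5*(-1/2)) = 2*(-a/61 + 5/2) = 2*(5/2 - a/61) = 5 - 2*a/61)
-35117 + w(R(3), 98) = -35117 + (5 - 2*(-4 + (5/2)/3)/61) = -35117 + (5 - 2*(-4 + (5/2)*(1/3))/61) = -35117 + (5 - 2*(-4 + 5/6)/61) = -35117 + (5 - 2/61*(-19/6)) = -35117 + (5 + 19/183) = -35117 + 934/183 = -6425477/183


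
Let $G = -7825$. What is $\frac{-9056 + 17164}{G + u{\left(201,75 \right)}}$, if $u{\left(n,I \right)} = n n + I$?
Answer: $\frac{8108}{32651} \approx 0.24832$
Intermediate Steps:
$u{\left(n,I \right)} = I + n^{2}$ ($u{\left(n,I \right)} = n^{2} + I = I + n^{2}$)
$\frac{-9056 + 17164}{G + u{\left(201,75 \right)}} = \frac{-9056 + 17164}{-7825 + \left(75 + 201^{2}\right)} = \frac{8108}{-7825 + \left(75 + 40401\right)} = \frac{8108}{-7825 + 40476} = \frac{8108}{32651}$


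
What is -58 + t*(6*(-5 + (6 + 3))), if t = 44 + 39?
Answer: 1934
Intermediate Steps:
t = 83
-58 + t*(6*(-5 + (6 + 3))) = -58 + 83*(6*(-5 + (6 + 3))) = -58 + 83*(6*(-5 + 9)) = -58 + 83*(6*4) = -58 + 83*24 = -58 + 1992 = 1934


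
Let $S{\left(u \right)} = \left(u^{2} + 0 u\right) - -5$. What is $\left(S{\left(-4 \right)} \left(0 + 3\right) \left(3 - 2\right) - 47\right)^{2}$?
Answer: $256$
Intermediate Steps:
$S{\left(u \right)} = 5 + u^{2}$ ($S{\left(u \right)} = \left(u^{2} + 0\right) + 5 = u^{2} + 5 = 5 + u^{2}$)
$\left(S{\left(-4 \right)} \left(0 + 3\right) \left(3 - 2\right) - 47\right)^{2} = \left(\left(5 + \left(-4\right)^{2}\right) \left(0 + 3\right) \left(3 - 2\right) - 47\right)^{2} = \left(\left(5 + 16\right) 3 \cdot 1 - 47\right)^{2} = \left(21 \cdot 3 - 47\right)^{2} = \left(63 - 47\right)^{2} = 16^{2} = 256$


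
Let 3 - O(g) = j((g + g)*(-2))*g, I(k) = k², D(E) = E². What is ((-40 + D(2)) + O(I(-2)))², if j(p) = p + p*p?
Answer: 986049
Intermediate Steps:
j(p) = p + p²
O(g) = 3 + 4*g²*(1 - 4*g) (O(g) = 3 - ((g + g)*(-2))*(1 + (g + g)*(-2))*g = 3 - ((2*g)*(-2))*(1 + (2*g)*(-2))*g = 3 - (-4*g)*(1 - 4*g)*g = 3 - (-4*g*(1 - 4*g))*g = 3 - (-4)*g²*(1 - 4*g) = 3 + 4*g²*(1 - 4*g))
((-40 + D(2)) + O(I(-2)))² = ((-40 + 2²) + (3 + ((-2)²)²*(4 - 16*(-2)²)))² = ((-40 + 4) + (3 + 4²*(4 - 16*4)))² = (-36 + (3 + 16*(4 - 64)))² = (-36 + (3 + 16*(-60)))² = (-36 + (3 - 960))² = (-36 - 957)² = (-993)² = 986049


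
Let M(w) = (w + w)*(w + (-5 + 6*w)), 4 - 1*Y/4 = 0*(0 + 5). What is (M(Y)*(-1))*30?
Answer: -102720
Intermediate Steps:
Y = 16 (Y = 16 - 0*(0 + 5) = 16 - 0*5 = 16 - 4*0 = 16 + 0 = 16)
M(w) = 2*w*(-5 + 7*w) (M(w) = (2*w)*(-5 + 7*w) = 2*w*(-5 + 7*w))
(M(Y)*(-1))*30 = ((2*16*(-5 + 7*16))*(-1))*30 = ((2*16*(-5 + 112))*(-1))*30 = ((2*16*107)*(-1))*30 = (3424*(-1))*30 = -3424*30 = -102720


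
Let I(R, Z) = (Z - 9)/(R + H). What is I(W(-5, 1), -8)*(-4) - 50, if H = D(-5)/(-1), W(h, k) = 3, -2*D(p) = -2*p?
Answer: -83/2 ≈ -41.500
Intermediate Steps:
D(p) = p (D(p) = -(-1)*p = p)
H = 5 (H = -5/(-1) = -5*(-1) = 5)
I(R, Z) = (-9 + Z)/(5 + R) (I(R, Z) = (Z - 9)/(R + 5) = (-9 + Z)/(5 + R))
I(W(-5, 1), -8)*(-4) - 50 = ((-9 - 8)/(5 + 3))*(-4) - 50 = (-17/8)*(-4) - 50 = ((⅛)*(-17))*(-4) - 50 = -17/8*(-4) - 50 = 17/2 - 50 = -83/2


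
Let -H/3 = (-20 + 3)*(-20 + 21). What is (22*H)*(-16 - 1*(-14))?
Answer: -2244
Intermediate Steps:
H = 51 (H = -3*(-20 + 3)*(-20 + 21) = -(-51) = -3*(-17) = 51)
(22*H)*(-16 - 1*(-14)) = (22*51)*(-16 - 1*(-14)) = 1122*(-16 + 14) = 1122*(-2) = -2244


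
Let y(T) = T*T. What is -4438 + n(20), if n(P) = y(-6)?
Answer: -4402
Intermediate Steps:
y(T) = T²
n(P) = 36 (n(P) = (-6)² = 36)
-4438 + n(20) = -4438 + 36 = -4402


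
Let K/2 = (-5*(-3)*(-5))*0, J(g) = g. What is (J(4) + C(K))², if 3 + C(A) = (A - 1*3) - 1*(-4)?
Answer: 4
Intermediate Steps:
K = 0 (K = 2*((-5*(-3)*(-5))*0) = 2*((15*(-5))*0) = 2*(-75*0) = 2*0 = 0)
C(A) = -2 + A (C(A) = -3 + ((A - 1*3) - 1*(-4)) = -3 + ((A - 3) + 4) = -3 + ((-3 + A) + 4) = -3 + (1 + A) = -2 + A)
(J(4) + C(K))² = (4 + (-2 + 0))² = (4 - 2)² = 2² = 4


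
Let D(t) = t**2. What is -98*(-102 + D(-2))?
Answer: 9604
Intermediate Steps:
-98*(-102 + D(-2)) = -98*(-102 + (-2)**2) = -98*(-102 + 4) = -98*(-98) = 9604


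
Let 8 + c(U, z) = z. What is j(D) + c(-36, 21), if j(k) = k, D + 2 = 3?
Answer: 14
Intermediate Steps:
c(U, z) = -8 + z
D = 1 (D = -2 + 3 = 1)
j(D) + c(-36, 21) = 1 + (-8 + 21) = 1 + 13 = 14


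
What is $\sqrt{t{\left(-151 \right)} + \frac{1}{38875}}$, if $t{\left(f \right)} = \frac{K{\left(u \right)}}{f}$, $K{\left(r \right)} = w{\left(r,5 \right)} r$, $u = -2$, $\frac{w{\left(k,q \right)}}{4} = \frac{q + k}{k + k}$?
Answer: $\frac{i \sqrt{54732810695}}{1174025} \approx 0.19927 i$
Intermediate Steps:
$w{\left(k,q \right)} = \frac{2 \left(k + q\right)}{k}$ ($w{\left(k,q \right)} = 4 \frac{q + k}{k + k} = 4 \frac{k + q}{2 k} = \frac{2 \left(k + q\right)}{k}$)
$K{\left(r \right)} = r \left(2 + \frac{10}{r}\right)$ ($K{\left(r \right)} = \left(2 + 2 \cdot 5 \frac{1}{r}\right) r = \left(2 + \frac{10}{r}\right) r = r \left(2 + \frac{10}{r}\right)$)
$t{\left(f \right)} = \frac{6}{f}$ ($t{\left(f \right)} = \frac{10 + 2 \left(-2\right)}{f} = \frac{10 - 4}{f} = \frac{6}{f}$)
$\sqrt{t{\left(-151 \right)} + \frac{1}{38875}} = \sqrt{\frac{6}{-151} + \frac{1}{38875}} = \sqrt{6 \left(- \frac{1}{151}\right) + \frac{1}{38875}} = \sqrt{- \frac{6}{151} + \frac{1}{38875}} = \sqrt{- \frac{233099}{5870125}} = \frac{i \sqrt{54732810695}}{1174025}$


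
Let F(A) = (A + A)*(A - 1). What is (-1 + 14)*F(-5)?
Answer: 780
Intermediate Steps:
F(A) = 2*A*(-1 + A) (F(A) = (2*A)*(-1 + A) = 2*A*(-1 + A))
(-1 + 14)*F(-5) = (-1 + 14)*(2*(-5)*(-1 - 5)) = 13*(2*(-5)*(-6)) = 13*60 = 780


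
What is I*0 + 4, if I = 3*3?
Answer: 4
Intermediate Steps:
I = 9
I*0 + 4 = 9*0 + 4 = 0 + 4 = 4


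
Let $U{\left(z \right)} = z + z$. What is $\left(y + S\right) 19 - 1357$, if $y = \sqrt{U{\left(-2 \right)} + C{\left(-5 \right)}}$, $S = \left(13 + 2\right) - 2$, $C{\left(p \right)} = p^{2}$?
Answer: $-1110 + 19 \sqrt{21} \approx -1022.9$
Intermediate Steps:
$U{\left(z \right)} = 2 z$
$S = 13$ ($S = 15 - 2 = 13$)
$y = \sqrt{21}$ ($y = \sqrt{2 \left(-2\right) + \left(-5\right)^{2}} = \sqrt{-4 + 25} = \sqrt{21} \approx 4.5826$)
$\left(y + S\right) 19 - 1357 = \left(\sqrt{21} + 13\right) 19 - 1357 = \left(13 + \sqrt{21}\right) 19 - 1357 = \left(247 + 19 \sqrt{21}\right) - 1357 = -1110 + 19 \sqrt{21}$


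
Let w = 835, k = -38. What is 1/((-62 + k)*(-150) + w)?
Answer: 1/15835 ≈ 6.3151e-5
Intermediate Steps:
1/((-62 + k)*(-150) + w) = 1/((-62 - 38)*(-150) + 835) = 1/(-100*(-150) + 835) = 1/(15000 + 835) = 1/15835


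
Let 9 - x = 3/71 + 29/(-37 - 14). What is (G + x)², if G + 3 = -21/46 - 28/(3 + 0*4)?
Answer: 32831628025/3082692484 ≈ 10.650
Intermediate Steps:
x = 34495/3621 (x = 9 - (3/71 + 29/(-37 - 14)) = 9 - (3*(1/71) + 29/(-51)) = 9 - (3/71 + 29*(-1/51)) = 9 - (3/71 - 29/51) = 9 - 1*(-1906/3621) = 9 + 1906/3621 = 34495/3621 ≈ 9.5264)
G = -1765/138 (G = -3 + (-21/46 - 28/(3 + 0*4)) = -3 + (-21*1/46 - 28/(3 + 0)) = -3 + (-21/46 - 28/3) = -3 - 1351/138 = -1765/138 ≈ -12.790)
(G + x)² = (-1765/138 + 34495/3621)² = (-181195/55522)² = 32831628025/3082692484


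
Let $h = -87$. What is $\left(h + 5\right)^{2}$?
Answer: $6724$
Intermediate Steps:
$\left(h + 5\right)^{2} = \left(-87 + 5\right)^{2} = \left(-82\right)^{2} = 6724$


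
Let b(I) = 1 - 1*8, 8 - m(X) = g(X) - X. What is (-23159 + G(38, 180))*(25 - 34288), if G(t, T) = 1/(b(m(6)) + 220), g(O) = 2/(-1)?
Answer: 56338262586/71 ≈ 7.9350e+8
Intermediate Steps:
g(O) = -2 (g(O) = 2*(-1) = -2)
m(X) = 10 + X (m(X) = 8 - (-2 - X) = 8 + (2 + X) = 10 + X)
b(I) = -7 (b(I) = 1 - 8 = -7)
G(t, T) = 1/213 (G(t, T) = 1/(-7 + 220) = 1/213)
(-23159 + G(38, 180))*(25 - 34288) = (-23159 + 1/213)*(25 - 34288) = -4932866/213*(-34263) = 56338262586/71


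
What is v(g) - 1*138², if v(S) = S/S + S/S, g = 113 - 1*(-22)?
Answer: -19042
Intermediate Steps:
g = 135 (g = 113 + 22 = 135)
v(S) = 2 (v(S) = 1 + 1 = 2)
v(g) - 1*138² = 2 - 1*138² = 2 - 1*19044 = 2 - 19044 = -19042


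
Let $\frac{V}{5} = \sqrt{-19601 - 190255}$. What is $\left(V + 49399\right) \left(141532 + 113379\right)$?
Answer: $12592348489 + 10196440 i \sqrt{3279} \approx 1.2592 \cdot 10^{10} + 5.8387 \cdot 10^{8} i$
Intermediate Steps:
$V = 40 i \sqrt{3279}$ ($V = 5 \sqrt{-19601 - 190255} = 5 \sqrt{-209856} = 5 \cdot 8 i \sqrt{3279} = 40 i \sqrt{3279} \approx 2290.5 i$)
$\left(V + 49399\right) \left(141532 + 113379\right) = \left(40 i \sqrt{3279} + 49399\right) \left(141532 + 113379\right) = \left(49399 + 40 i \sqrt{3279}\right) 254911 = 12592348489 + 10196440 i \sqrt{3279}$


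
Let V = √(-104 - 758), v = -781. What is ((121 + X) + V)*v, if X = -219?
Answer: 76538 - 781*I*√862 ≈ 76538.0 - 22930.0*I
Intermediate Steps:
V = I*√862 (V = √(-862) = I*√862 ≈ 29.36*I)
((121 + X) + V)*v = ((121 - 219) + I*√862)*(-781) = (-98 + I*√862)*(-781) = 76538 - 781*I*√862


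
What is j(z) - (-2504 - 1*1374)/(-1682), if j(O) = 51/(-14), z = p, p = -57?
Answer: -70037/11774 ≈ -5.9484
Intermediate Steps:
z = -57
j(O) = -51/14 (j(O) = 51*(-1/14) = -51/14)
j(z) - (-2504 - 1*1374)/(-1682) = -51/14 - (-2504 - 1*1374)/(-1682) = -51/14 - (-2504 - 1374)*(-1)/1682 = -51/14 - (-3878)*(-1)/1682 = -51/14 - 1*1939/841 = -51/14 - 1939/841 = -70037/11774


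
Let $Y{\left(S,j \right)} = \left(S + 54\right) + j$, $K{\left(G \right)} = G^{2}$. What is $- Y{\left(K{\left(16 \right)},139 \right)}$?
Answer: $-449$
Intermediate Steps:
$Y{\left(S,j \right)} = 54 + S + j$ ($Y{\left(S,j \right)} = \left(54 + S\right) + j = 54 + S + j$)
$- Y{\left(K{\left(16 \right)},139 \right)} = - (54 + 16^{2} + 139) = - (54 + 256 + 139) = \left(-1\right) 449 = -449$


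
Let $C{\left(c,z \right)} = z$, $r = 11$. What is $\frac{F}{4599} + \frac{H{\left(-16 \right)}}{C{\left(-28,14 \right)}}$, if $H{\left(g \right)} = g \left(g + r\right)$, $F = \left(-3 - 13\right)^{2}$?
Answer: $\frac{26536}{4599} \approx 5.77$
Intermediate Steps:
$F = 256$ ($F = \left(-3 - 13\right)^{2} = \left(-16\right)^{2} = 256$)
$H{\left(g \right)} = g \left(11 + g\right)$ ($H{\left(g \right)} = g \left(g + 11\right) = g \left(11 + g\right)$)
$\frac{F}{4599} + \frac{H{\left(-16 \right)}}{C{\left(-28,14 \right)}} = \frac{256}{4599} + \frac{\left(-16\right) \left(11 - 16\right)}{14} = 256 \cdot \frac{1}{4599} + \left(-16\right) \left(-5\right) \frac{1}{14} = \frac{256}{4599} + 80 \cdot \frac{1}{14} = \frac{256}{4599} + \frac{40}{7} = \frac{26536}{4599}$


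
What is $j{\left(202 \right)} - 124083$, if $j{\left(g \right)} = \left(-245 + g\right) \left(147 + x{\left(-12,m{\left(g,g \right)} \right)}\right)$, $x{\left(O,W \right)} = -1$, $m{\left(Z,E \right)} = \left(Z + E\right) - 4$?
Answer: $-130361$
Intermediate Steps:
$m{\left(Z,E \right)} = -4 + E + Z$ ($m{\left(Z,E \right)} = \left(E + Z\right) - 4 = -4 + E + Z$)
$j{\left(g \right)} = -35770 + 146 g$ ($j{\left(g \right)} = \left(-245 + g\right) \left(147 - 1\right) = \left(-245 + g\right) 146 = -35770 + 146 g$)
$j{\left(202 \right)} - 124083 = \left(-35770 + 146 \cdot 202\right) - 124083 = \left(-35770 + 29492\right) - 124083 = -6278 - 124083 = -130361$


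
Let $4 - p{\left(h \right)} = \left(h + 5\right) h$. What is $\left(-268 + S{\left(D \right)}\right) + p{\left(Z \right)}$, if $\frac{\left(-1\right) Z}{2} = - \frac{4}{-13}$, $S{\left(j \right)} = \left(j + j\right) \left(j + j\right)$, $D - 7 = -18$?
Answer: $\frac{37636}{169} \approx 222.7$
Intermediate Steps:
$D = -11$ ($D = 7 - 18 = -11$)
$S{\left(j \right)} = 4 j^{2}$ ($S{\left(j \right)} = 2 j 2 j = 4 j^{2}$)
$Z = - \frac{8}{13}$ ($Z = - 2 \left(- \frac{4}{-13}\right) = - 2 \left(\left(-4\right) \left(- \frac{1}{13}\right)\right) = \left(-2\right) \frac{4}{13} = - \frac{8}{13} \approx -0.61539$)
$p{\left(h \right)} = 4 - h \left(5 + h\right)$ ($p{\left(h \right)} = 4 - \left(h + 5\right) h = 4 - \left(5 + h\right) h = 4 - h \left(5 + h\right)$)
$\left(-268 + S{\left(D \right)}\right) + p{\left(Z \right)} = \left(-268 + 4 \left(-11\right)^{2}\right) - - \frac{1132}{169} = \left(-268 + 4 \cdot 121\right) + \left(4 - \frac{64}{169} + \frac{40}{13}\right) = \left(-268 + 484\right) + \left(4 - \frac{64}{169} + \frac{40}{13}\right) = 216 + \frac{1132}{169} = \frac{37636}{169}$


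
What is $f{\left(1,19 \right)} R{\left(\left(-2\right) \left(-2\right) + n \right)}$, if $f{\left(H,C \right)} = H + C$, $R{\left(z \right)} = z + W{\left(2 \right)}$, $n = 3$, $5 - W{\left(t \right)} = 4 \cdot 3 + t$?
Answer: $-40$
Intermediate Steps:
$W{\left(t \right)} = -7 - t$ ($W{\left(t \right)} = 5 - \left(4 \cdot 3 + t\right) = 5 - \left(12 + t\right) = -7 - t$)
$R{\left(z \right)} = -9 + z$ ($R{\left(z \right)} = z - 9 = -9 + z$)
$f{\left(H,C \right)} = C + H$
$f{\left(1,19 \right)} R{\left(\left(-2\right) \left(-2\right) + n \right)} = \left(19 + 1\right) \left(-9 + \left(\left(-2\right) \left(-2\right) + 3\right)\right) = 20 \left(-9 + \left(4 + 3\right)\right) = 20 \left(-9 + 7\right) = 20 \left(-2\right) = -40$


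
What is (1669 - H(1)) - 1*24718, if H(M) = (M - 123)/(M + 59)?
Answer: -691409/30 ≈ -23047.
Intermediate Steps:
H(M) = (-123 + M)/(59 + M)
(1669 - H(1)) - 1*24718 = (1669 - (-123 + 1)/(59 + 1)) - 1*24718 = (1669 - (-122)/60) - 24718 = (1669 - 1*(-61/30)) - 24718 = (1669 + 61/30) - 24718 = 50131/30 - 24718 = -691409/30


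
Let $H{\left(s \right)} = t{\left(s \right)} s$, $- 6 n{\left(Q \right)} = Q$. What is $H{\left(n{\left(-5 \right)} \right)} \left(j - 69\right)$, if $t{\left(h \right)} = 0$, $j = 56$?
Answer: $0$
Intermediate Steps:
$n{\left(Q \right)} = - \frac{Q}{6}$
$H{\left(s \right)} = 0$ ($H{\left(s \right)} = 0 s = 0$)
$H{\left(n{\left(-5 \right)} \right)} \left(j - 69\right) = 0 \left(56 - 69\right) = 0 \left(-13\right) = 0$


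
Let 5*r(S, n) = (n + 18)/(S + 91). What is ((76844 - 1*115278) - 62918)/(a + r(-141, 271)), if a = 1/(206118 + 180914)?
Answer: 4903308408000/55925999 ≈ 87675.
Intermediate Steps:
r(S, n) = (18 + n)/(5*(91 + S)) (r(S, n) = ((n + 18)/(S + 91))/5 = ((18 + n)/(91 + S))/5 = (18 + n)/(5*(91 + S)))
a = 1/387032 ≈ 2.5838e-6
((76844 - 1*115278) - 62918)/(a + r(-141, 271)) = ((76844 - 1*115278) - 62918)/(1/387032 + (18 + 271)/(5*(91 - 141))) = ((76844 - 115278) - 62918)/(1/387032 + (⅕)*289/(-50)) = (-38434 - 62918)/(1/387032 + (⅕)*(-1/50)*289) = -101352/(1/387032 - 289/250) = -101352/(-55925999/48379000) = -101352*(-48379000/55925999) = 4903308408000/55925999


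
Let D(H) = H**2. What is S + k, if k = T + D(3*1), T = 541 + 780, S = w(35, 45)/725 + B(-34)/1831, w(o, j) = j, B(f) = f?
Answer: 353119899/265495 ≈ 1330.0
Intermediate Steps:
S = 11549/265495 (S = 45/725 - 34/1831 = 45*(1/725) - 34*1/1831 = 9/145 - 34/1831 = 11549/265495 ≈ 0.043500)
T = 1321
k = 1330 (k = 1321 + (3*1)**2 = 1321 + 3**2 = 1321 + 9 = 1330)
S + k = 11549/265495 + 1330 = 353119899/265495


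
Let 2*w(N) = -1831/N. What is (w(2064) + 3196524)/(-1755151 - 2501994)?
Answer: -13195249241/17573494560 ≈ -0.75086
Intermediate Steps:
w(N) = -1831/(2*N) (w(N) = (-1831/N)/2 = -1831/(2*N))
(w(2064) + 3196524)/(-1755151 - 2501994) = (-1831/2/2064 + 3196524)/(-1755151 - 2501994) = (-1831/2*1/2064 + 3196524)/(-4257145) = (-1831/4128 + 3196524)*(-1/4257145) = (13195249241/4128)*(-1/4257145) = -13195249241/17573494560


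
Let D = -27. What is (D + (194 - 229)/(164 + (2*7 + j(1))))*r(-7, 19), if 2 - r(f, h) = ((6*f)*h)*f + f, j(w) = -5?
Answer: 26245362/173 ≈ 1.5171e+5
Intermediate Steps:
r(f, h) = 2 - f - 6*h*f² (r(f, h) = 2 - (((6*f)*h)*f + f) = 2 - ((6*f*h)*f + f) = 2 - (6*h*f² + f) = 2 - (f + 6*h*f²) = 2 + (-f - 6*h*f²) = 2 - f - 6*h*f²)
(D + (194 - 229)/(164 + (2*7 + j(1))))*r(-7, 19) = (-27 + (194 - 229)/(164 + (2*7 - 5)))*(2 - 1*(-7) - 6*19*(-7)²) = (-27 - 35/(164 + (14 - 5)))*(2 + 7 - 6*19*49) = (-27 - 35/(164 + 9))*(2 + 7 - 5586) = (-27 - 35/173)*(-5577) = -4706/173*(-5577) = 26245362/173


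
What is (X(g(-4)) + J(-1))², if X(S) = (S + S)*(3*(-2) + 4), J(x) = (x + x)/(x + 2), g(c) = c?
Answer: 196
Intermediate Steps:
J(x) = 2*x/(2 + x) (J(x) = (2*x)/(2 + x) = 2*x/(2 + x))
X(S) = -4*S (X(S) = (2*S)*(-6 + 4) = (2*S)*(-2) = -4*S)
(X(g(-4)) + J(-1))² = (-4*(-4) + 2*(-1)/(2 - 1))² = (16 + 2*(-1)/1)² = (16 + 2*(-1)*1)² = (16 - 2)² = 14² = 196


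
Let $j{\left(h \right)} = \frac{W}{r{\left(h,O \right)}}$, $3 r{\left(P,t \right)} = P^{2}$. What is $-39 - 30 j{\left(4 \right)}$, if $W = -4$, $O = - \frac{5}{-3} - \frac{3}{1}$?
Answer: $- \frac{33}{2} \approx -16.5$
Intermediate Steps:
$O = - \frac{4}{3}$ ($O = \left(-5\right) \left(- \frac{1}{3}\right) - 3 = \frac{5}{3} - 3 = - \frac{4}{3} \approx -1.3333$)
$r{\left(P,t \right)} = \frac{P^{2}}{3}$
$j{\left(h \right)} = - \frac{12}{h^{2}}$ ($j{\left(h \right)} = - \frac{4}{\frac{1}{3} h^{2}} = - 4 \frac{3}{h^{2}} = - \frac{12}{h^{2}}$)
$-39 - 30 j{\left(4 \right)} = -39 - 30 \left(- \frac{12}{16}\right) = -39 - 30 \left(\left(-12\right) \frac{1}{16}\right) = -39 - - \frac{45}{2} = -39 + \frac{45}{2} = - \frac{33}{2}$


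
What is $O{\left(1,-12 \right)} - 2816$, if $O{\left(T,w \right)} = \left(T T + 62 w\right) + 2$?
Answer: $-3557$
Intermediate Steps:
$O{\left(T,w \right)} = 2 + T^{2} + 62 w$ ($O{\left(T,w \right)} = \left(T^{2} + 62 w\right) + 2 = 2 + T^{2} + 62 w$)
$O{\left(1,-12 \right)} - 2816 = \left(2 + 1^{2} + 62 \left(-12\right)\right) - 2816 = \left(2 + 1 - 744\right) - 2816 = -741 - 2816 = -3557$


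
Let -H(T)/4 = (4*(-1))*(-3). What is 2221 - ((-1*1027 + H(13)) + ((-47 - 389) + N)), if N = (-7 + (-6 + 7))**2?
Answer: 3696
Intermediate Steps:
N = 36 (N = (-7 + 1)**2 = (-6)**2 = 36)
H(T) = -48 (H(T) = -4*4*(-1)*(-3) = -(-16)*(-3) = -4*12 = -48)
2221 - ((-1*1027 + H(13)) + ((-47 - 389) + N)) = 2221 - ((-1*1027 - 48) + ((-47 - 389) + 36)) = 2221 - ((-1027 - 48) + (-436 + 36)) = 2221 - (-1075 - 400) = 2221 - 1*(-1475) = 2221 + 1475 = 3696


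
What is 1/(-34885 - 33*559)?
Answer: -1/53332 ≈ -1.8750e-5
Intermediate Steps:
1/(-34885 - 33*559) = 1/(-34885 - 18447) = 1/(-53332) = -1/53332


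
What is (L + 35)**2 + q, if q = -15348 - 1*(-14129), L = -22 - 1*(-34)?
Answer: 990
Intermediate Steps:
L = 12 (L = -22 + 34 = 12)
q = -1219 (q = -15348 + 14129 = -1219)
(L + 35)**2 + q = (12 + 35)**2 - 1219 = 47**2 - 1219 = 2209 - 1219 = 990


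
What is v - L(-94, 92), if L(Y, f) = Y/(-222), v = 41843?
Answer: 4644526/111 ≈ 41843.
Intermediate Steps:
L(Y, f) = -Y/222 (L(Y, f) = Y*(-1/222) = -Y/222)
v - L(-94, 92) = 41843 - (-1)*(-94)/222 = 41843 - 1*47/111 = 41843 - 47/111 = 4644526/111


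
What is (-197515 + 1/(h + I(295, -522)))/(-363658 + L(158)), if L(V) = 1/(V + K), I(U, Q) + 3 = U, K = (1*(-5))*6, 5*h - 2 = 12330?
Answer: 10896507500/20062284113 ≈ 0.54313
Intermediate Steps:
h = 12332/5 (h = 2/5 + (1/5)*12330 = 2/5 + 2466 = 12332/5 ≈ 2466.4)
K = -30 (K = -5*6 = -30)
I(U, Q) = -3 + U
L(V) = 1/(-30 + V) (L(V) = 1/(V - 30) = 1/(-30 + V))
(-197515 + 1/(h + I(295, -522)))/(-363658 + L(158)) = (-197515 + 1/(12332/5 + (-3 + 295)))/(-363658 + 1/(-30 + 158)) = (-197515 + 1/(12332/5 + 292))/(-363658 + 1/128) = (-197515 + 1/(13792/5))/(-363658 + 1/128) = (-197515 + 5/13792)/(-46548223/128) = -2724126875/13792*(-128/46548223) = 10896507500/20062284113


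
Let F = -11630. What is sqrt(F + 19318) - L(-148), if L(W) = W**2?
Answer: -21904 + 62*sqrt(2) ≈ -21816.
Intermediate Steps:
sqrt(F + 19318) - L(-148) = sqrt(-11630 + 19318) - 1*(-148)**2 = sqrt(7688) - 1*21904 = 62*sqrt(2) - 21904 = -21904 + 62*sqrt(2)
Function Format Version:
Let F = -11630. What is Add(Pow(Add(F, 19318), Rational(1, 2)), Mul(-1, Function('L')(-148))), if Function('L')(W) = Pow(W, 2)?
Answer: Add(-21904, Mul(62, Pow(2, Rational(1, 2)))) ≈ -21816.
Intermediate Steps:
Add(Pow(Add(F, 19318), Rational(1, 2)), Mul(-1, Function('L')(-148))) = Add(Pow(Add(-11630, 19318), Rational(1, 2)), Mul(-1, Pow(-148, 2))) = Add(Pow(7688, Rational(1, 2)), Mul(-1, 21904)) = Add(Mul(62, Pow(2, Rational(1, 2))), -21904) = Add(-21904, Mul(62, Pow(2, Rational(1, 2))))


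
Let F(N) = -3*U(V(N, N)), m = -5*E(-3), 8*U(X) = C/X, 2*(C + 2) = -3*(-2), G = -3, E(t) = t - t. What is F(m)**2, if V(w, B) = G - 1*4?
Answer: 9/3136 ≈ 0.0028699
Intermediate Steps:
E(t) = 0
C = 1 (C = -2 + (-3*(-2))/2 = -2 + (1/2)*6 = -2 + 3 = 1)
V(w, B) = -7 (V(w, B) = -3 - 1*4 = -3 - 4 = -7)
U(X) = 1/(8*X) (U(X) = (1/X)/8 = 1/(8*X))
m = 0 (m = -5*0 = 0)
F(N) = 3/56 (F(N) = -3/(8*(-7)) = -3*(-1)/(8*7) = -3*(-1/56) = 3/56)
F(m)**2 = (3/56)**2 = 9/3136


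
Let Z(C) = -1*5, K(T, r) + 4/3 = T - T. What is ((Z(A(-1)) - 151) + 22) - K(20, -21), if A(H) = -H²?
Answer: -398/3 ≈ -132.67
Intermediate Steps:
K(T, r) = -4/3 (K(T, r) = -4/3 + (T - T) = -4/3 + 0 = -4/3)
Z(C) = -5
((Z(A(-1)) - 151) + 22) - K(20, -21) = ((-5 - 151) + 22) - 1*(-4/3) = (-156 + 22) + 4/3 = -134 + 4/3 = -398/3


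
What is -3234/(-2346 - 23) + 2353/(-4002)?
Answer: 320357/412206 ≈ 0.77718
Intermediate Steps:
-3234/(-2346 - 23) + 2353/(-4002) = -3234/(-2369) + 2353*(-1/4002) = -3234*(-1/2369) - 2353/4002 = 3234/2369 - 2353/4002 = 320357/412206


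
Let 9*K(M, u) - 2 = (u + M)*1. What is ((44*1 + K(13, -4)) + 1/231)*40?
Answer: 1253680/693 ≈ 1809.1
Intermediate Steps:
K(M, u) = 2/9 + M/9 + u/9 (K(M, u) = 2/9 + ((u + M)*1)/9 = 2/9 + ((M + u)*1)/9 = 2/9 + (M + u)/9 = 2/9 + (M/9 + u/9) = 2/9 + M/9 + u/9)
((44*1 + K(13, -4)) + 1/231)*40 = ((44*1 + (2/9 + (1/9)*13 + (1/9)*(-4))) + 1/231)*40 = ((44 + (2/9 + 13/9 - 4/9)) + 1/231)*40 = ((44 + 11/9) + 1/231)*40 = (407/9 + 1/231)*40 = (31342/693)*40 = 1253680/693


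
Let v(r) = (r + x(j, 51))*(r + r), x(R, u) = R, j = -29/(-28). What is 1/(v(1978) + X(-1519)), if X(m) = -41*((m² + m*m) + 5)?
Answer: -7/1269623192 ≈ -5.5134e-9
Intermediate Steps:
j = 29/28 (j = -29*(-1/28) = 29/28 ≈ 1.0357)
X(m) = -205 - 82*m² (X(m) = -41*((m² + m²) + 5) = -41*(2*m² + 5) = -41*(5 + 2*m²) = -205 - 82*m²)
v(r) = 2*r*(29/28 + r) (v(r) = (r + 29/28)*(r + r) = (29/28 + r)*(2*r) = 2*r*(29/28 + r))
1/(v(1978) + X(-1519)) = 1/((1/14)*1978*(29 + 28*1978) + (-205 - 82*(-1519)²)) = 1/((1/14)*1978*(29 + 55384) + (-205 - 82*2307361)) = 1/((1/14)*1978*55413 + (-205 - 189203602)) = 1/(54803457/7 - 189203807) = 1/(-1269623192/7) = -7/1269623192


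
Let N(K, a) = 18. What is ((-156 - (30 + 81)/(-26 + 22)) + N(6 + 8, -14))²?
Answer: 194481/16 ≈ 12155.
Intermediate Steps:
((-156 - (30 + 81)/(-26 + 22)) + N(6 + 8, -14))² = ((-156 - (30 + 81)/(-26 + 22)) + 18)² = ((-156 - 111/(-4)) + 18)² = ((-156 - 111*(-1)/4) + 18)² = ((-156 - 1*(-111/4)) + 18)² = ((-156 + 111/4) + 18)² = (-513/4 + 18)² = (-441/4)² = 194481/16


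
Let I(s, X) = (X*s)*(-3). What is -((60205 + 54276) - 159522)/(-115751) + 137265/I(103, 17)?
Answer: -5375053796/202680001 ≈ -26.520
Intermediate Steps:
I(s, X) = -3*X*s
-((60205 + 54276) - 159522)/(-115751) + 137265/I(103, 17) = -((60205 + 54276) - 159522)/(-115751) + 137265/((-3*17*103)) = -(114481 - 159522)*(-1/115751) + 137265/(-5253) = -1*(-45041)*(-1/115751) + 137265*(-1/5253) = 45041*(-1/115751) - 45755/1751 = -45041/115751 - 45755/1751 = -5375053796/202680001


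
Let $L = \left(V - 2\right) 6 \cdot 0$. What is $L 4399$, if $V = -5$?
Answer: $0$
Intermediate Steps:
$L = 0$ ($L = \left(-5 - 2\right) 6 \cdot 0 = \left(-7\right) 0 = 0$)
$L 4399 = 0 \cdot 4399 = 0$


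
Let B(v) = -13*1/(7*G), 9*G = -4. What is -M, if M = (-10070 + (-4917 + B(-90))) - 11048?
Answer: 728863/28 ≈ 26031.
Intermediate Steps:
G = -4/9 (G = (⅑)*(-4) = -4/9 ≈ -0.44444)
B(v) = 117/28 (B(v) = -13/(7*(-4/9)) = -13/(-28/9) = -13*(-9/28) = 117/28)
M = -728863/28 (M = (-10070 + (-4917 + 117/28)) - 11048 = (-10070 - 137559/28) - 11048 = -419519/28 - 11048 = -728863/28 ≈ -26031.)
-M = -1*(-728863/28) = 728863/28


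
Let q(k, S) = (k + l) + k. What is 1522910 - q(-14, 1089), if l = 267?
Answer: 1522671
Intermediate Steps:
q(k, S) = 267 + 2*k (q(k, S) = (k + 267) + k = (267 + k) + k = 267 + 2*k)
1522910 - q(-14, 1089) = 1522910 - (267 + 2*(-14)) = 1522910 - (267 - 28) = 1522910 - 1*239 = 1522910 - 239 = 1522671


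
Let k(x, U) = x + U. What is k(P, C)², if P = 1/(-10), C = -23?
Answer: 53361/100 ≈ 533.61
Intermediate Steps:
P = -⅒ ≈ -0.10000
k(x, U) = U + x
k(P, C)² = (-23 - ⅒)² = (-231/10)² = 53361/100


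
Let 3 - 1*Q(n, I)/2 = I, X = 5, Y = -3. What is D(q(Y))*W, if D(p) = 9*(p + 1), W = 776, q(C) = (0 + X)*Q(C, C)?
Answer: 426024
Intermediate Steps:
Q(n, I) = 6 - 2*I
q(C) = 30 - 10*C (q(C) = (0 + 5)*(6 - 2*C) = 5*(6 - 2*C) = 30 - 10*C)
D(p) = 9 + 9*p (D(p) = 9*(1 + p) = 9 + 9*p)
D(q(Y))*W = (9 + 9*(30 - 10*(-3)))*776 = (9 + 9*(30 + 30))*776 = (9 + 9*60)*776 = (9 + 540)*776 = 549*776 = 426024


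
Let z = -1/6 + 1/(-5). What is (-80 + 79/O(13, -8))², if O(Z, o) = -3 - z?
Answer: 12100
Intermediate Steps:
z = -11/30 (z = -1*⅙ + 1*(-⅕) = -⅙ - ⅕ = -11/30 ≈ -0.36667)
O(Z, o) = -79/30 (O(Z, o) = -3 - 1*(-11/30) = -3 + 11/30 = -79/30)
(-80 + 79/O(13, -8))² = (-80 + 79/(-79/30))² = (-80 + 79*(-30/79))² = (-80 - 30)² = (-110)² = 12100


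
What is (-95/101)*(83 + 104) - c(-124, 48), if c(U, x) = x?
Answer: -22613/101 ≈ -223.89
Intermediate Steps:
(-95/101)*(83 + 104) - c(-124, 48) = (-95/101)*(83 + 104) - 1*48 = -95*1/101*187 - 48 = -95/101*187 - 48 = -17765/101 - 48 = -22613/101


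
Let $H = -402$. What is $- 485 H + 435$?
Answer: $195405$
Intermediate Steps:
$- 485 H + 435 = \left(-485\right) \left(-402\right) + 435 = 194970 + 435 = 195405$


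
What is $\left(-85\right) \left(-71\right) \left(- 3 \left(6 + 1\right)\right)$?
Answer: $-126735$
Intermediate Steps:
$\left(-85\right) \left(-71\right) \left(- 3 \left(6 + 1\right)\right) = 6035 \left(\left(-3\right) 7\right) = 6035 \left(-21\right) = -126735$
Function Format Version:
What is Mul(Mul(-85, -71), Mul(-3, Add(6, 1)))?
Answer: -126735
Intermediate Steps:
Mul(Mul(-85, -71), Mul(-3, Add(6, 1))) = Mul(6035, Mul(-3, 7)) = Mul(6035, -21) = -126735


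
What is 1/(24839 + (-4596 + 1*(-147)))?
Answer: 1/20096 ≈ 4.9761e-5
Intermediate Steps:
1/(24839 + (-4596 + 1*(-147))) = 1/(24839 + (-4596 - 147)) = 1/(24839 - 4743) = 1/20096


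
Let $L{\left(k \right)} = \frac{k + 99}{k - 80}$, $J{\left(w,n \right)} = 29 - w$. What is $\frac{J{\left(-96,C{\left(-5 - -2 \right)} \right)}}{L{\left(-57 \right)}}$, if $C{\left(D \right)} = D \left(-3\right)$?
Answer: $- \frac{17125}{42} \approx -407.74$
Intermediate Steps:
$C{\left(D \right)} = - 3 D$
$L{\left(k \right)} = \frac{99 + k}{-80 + k}$
$\frac{J{\left(-96,C{\left(-5 - -2 \right)} \right)}}{L{\left(-57 \right)}} = \frac{29 - -96}{\frac{1}{-80 - 57} \left(99 - 57\right)} = \frac{29 + 96}{\frac{1}{-137} \cdot 42} = \frac{125}{\left(- \frac{1}{137}\right) 42} = \frac{125}{- \frac{42}{137}} = 125 \left(- \frac{137}{42}\right) = - \frac{17125}{42}$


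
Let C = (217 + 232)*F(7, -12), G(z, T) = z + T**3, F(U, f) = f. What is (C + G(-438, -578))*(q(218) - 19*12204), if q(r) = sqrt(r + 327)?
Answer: 44776734505128 - 193106378*sqrt(545) ≈ 4.4772e+13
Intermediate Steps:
C = -5388 (C = (217 + 232)*(-12) = 449*(-12) = -5388)
q(r) = sqrt(327 + r)
(C + G(-438, -578))*(q(218) - 19*12204) = (-5388 + (-438 + (-578)**3))*(sqrt(327 + 218) - 19*12204) = (-5388 + (-438 - 193100552))*(sqrt(545) - 231876) = (-5388 - 193100990)*(-231876 + sqrt(545)) = -193106378*(-231876 + sqrt(545)) = 44776734505128 - 193106378*sqrt(545)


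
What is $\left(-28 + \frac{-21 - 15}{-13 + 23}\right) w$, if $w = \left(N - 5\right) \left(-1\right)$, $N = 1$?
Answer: $- \frac{632}{5} \approx -126.4$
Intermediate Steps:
$w = 4$ ($w = \left(1 - 5\right) \left(-1\right) = \left(-4\right) \left(-1\right) = 4$)
$\left(-28 + \frac{-21 - 15}{-13 + 23}\right) w = \left(-28 + \frac{-21 - 15}{-13 + 23}\right) 4 = \left(-28 - \frac{36}{10}\right) 4 = \left(-28 - \frac{18}{5}\right) 4 = \left(- \frac{158}{5}\right) 4 = - \frac{632}{5}$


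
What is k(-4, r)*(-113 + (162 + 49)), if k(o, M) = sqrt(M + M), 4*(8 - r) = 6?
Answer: 98*sqrt(13) ≈ 353.34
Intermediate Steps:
r = 13/2 (r = 8 - 1/4*6 = 8 - 3/2 = 13/2 ≈ 6.5000)
k(o, M) = sqrt(2)*sqrt(M) (k(o, M) = sqrt(2*M) = sqrt(2)*sqrt(M))
k(-4, r)*(-113 + (162 + 49)) = (sqrt(2)*sqrt(13/2))*(-113 + (162 + 49)) = (sqrt(2)*(sqrt(26)/2))*(-113 + 211) = sqrt(13)*98 = 98*sqrt(13)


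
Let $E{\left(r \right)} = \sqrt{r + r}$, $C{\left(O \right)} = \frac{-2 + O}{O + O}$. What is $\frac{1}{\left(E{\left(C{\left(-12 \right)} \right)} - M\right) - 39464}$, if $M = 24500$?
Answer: $- \frac{383784}{24548359769} - \frac{\sqrt{42}}{24548359769} \approx -1.5634 \cdot 10^{-5}$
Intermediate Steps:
$C{\left(O \right)} = \frac{-2 + O}{2 O}$
$E{\left(r \right)} = \sqrt{2} \sqrt{r}$ ($E{\left(r \right)} = \sqrt{2 r} = \sqrt{2} \sqrt{r}$)
$\frac{1}{\left(E{\left(C{\left(-12 \right)} \right)} - M\right) - 39464} = \frac{1}{\left(\sqrt{2} \sqrt{\frac{-2 - 12}{2 \left(-12\right)}} - 24500\right) - 39464} = \frac{1}{\left(\sqrt{2} \sqrt{\frac{1}{2} \left(- \frac{1}{12}\right) \left(-14\right)} - 24500\right) - 39464} = \frac{1}{\left(\sqrt{2} \sqrt{\frac{7}{12}} - 24500\right) - 39464} = \frac{1}{\left(\sqrt{2} \frac{\sqrt{21}}{6} - 24500\right) - 39464} = \frac{1}{\left(\frac{\sqrt{42}}{6} - 24500\right) - 39464} = \frac{1}{\left(-24500 + \frac{\sqrt{42}}{6}\right) - 39464} = \frac{1}{-63964 + \frac{\sqrt{42}}{6}}$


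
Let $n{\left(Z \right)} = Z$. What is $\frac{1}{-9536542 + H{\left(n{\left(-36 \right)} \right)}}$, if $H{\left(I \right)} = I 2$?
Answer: $- \frac{1}{9536614} \approx -1.0486 \cdot 10^{-7}$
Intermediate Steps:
$H{\left(I \right)} = 2 I$
$\frac{1}{-9536542 + H{\left(n{\left(-36 \right)} \right)}} = \frac{1}{-9536542 + 2 \left(-36\right)} = \frac{1}{-9536542 - 72} = \frac{1}{-9536614} = - \frac{1}{9536614}$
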